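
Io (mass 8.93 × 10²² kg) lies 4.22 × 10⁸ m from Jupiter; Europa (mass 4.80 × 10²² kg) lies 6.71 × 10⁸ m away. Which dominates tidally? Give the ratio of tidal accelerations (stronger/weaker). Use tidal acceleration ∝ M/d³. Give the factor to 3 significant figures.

Io, by a factor of ≈ 7.48

Tidal acceleration ∝ M/d³, so compare M/d³ for each.
Io: (8.93 × 10²²) / (4.22 × 10⁸)³ = 1.188 × 10⁻³
Europa: (4.80 × 10²²) / (6.71 × 10⁸)³ = 1.589 × 10⁻⁴
Ratio (larger/smaller) = 7.48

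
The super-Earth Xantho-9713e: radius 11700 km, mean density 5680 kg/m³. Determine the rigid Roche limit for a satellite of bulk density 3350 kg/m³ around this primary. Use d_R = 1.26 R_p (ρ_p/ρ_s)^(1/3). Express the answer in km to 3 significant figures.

d_R = 1.26 × 11700 km × (5680/3350)^(1/3)
    = 17600 km

17600 km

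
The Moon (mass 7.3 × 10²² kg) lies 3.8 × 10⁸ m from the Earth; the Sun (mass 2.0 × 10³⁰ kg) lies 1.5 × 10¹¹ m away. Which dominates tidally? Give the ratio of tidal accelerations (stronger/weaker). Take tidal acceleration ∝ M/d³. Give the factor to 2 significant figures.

The tide-raising term goes as M/d³ (the gradient of a 1/d² field).
The Moon: (7.3 × 10²²) / (3.8 × 10⁸)³ = 1.330 × 10⁻³
The Sun: (2.0 × 10³⁰) / (1.5 × 10¹¹)³ = 5.926 × 10⁻⁴
Ratio (larger/smaller) = 2.2

The Moon, by a factor of ≈ 2.2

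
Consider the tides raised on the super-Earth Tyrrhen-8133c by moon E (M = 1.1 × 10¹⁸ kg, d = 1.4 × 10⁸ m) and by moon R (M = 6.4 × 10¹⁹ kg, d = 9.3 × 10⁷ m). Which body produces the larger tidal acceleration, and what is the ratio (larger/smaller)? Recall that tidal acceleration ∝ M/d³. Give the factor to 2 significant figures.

Moon R, by a factor of ≈ 200

Tidal stretch scales as M/d³; compute that for each body.
Moon E: (1.1 × 10¹⁸) / (1.4 × 10⁸)³ = 4.009 × 10⁻⁷
Moon R: (6.4 × 10¹⁹) / (9.3 × 10⁷)³ = 7.957 × 10⁻⁵
Ratio (larger/smaller) = 200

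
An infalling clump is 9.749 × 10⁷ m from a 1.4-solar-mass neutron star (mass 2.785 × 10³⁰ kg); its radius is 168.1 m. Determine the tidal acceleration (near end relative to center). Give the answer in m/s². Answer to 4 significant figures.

Δa = 2GMr/d³
   = 2 × (6.674 × 10⁻¹¹) × (2.785 × 10³⁰) × (168.1) / (9.749 × 10⁷)³
   = 6.744 × 10⁻² m/s²

6.744 × 10⁻² m/s²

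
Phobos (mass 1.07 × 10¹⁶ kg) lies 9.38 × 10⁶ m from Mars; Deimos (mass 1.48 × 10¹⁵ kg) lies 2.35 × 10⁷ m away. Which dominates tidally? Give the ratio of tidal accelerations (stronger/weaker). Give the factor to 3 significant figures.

Phobos, by a factor of ≈ 114

Tidal acceleration ∝ M/d³, so compare M/d³ for each.
Phobos: (1.07 × 10¹⁶) / (9.38 × 10⁶)³ = 1.297 × 10⁻⁵
Deimos: (1.48 × 10¹⁵) / (2.35 × 10⁷)³ = 1.140 × 10⁻⁷
Ratio (larger/smaller) = 114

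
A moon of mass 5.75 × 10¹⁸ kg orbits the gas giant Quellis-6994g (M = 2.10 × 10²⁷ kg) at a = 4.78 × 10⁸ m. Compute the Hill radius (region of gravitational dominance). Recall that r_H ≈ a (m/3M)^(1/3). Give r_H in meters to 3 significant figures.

4.64 × 10⁵ m

r_H ≈ a (m/3M)^(1/3)
    = (4.78 × 10⁸) × (5.75 × 10¹⁸ / (3 × 2.10 × 10²⁷))^(1/3)
    = 4.64 × 10⁵ m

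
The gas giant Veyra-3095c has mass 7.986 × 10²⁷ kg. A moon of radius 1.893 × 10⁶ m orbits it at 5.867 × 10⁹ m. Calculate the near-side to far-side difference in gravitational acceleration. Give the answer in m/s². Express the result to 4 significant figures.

Differencing GM/(d−r)² and GM/(d+r)² to first order in r/d gives 4GMr/d³.
Δg = 4GMr/d³
   = 4 × (6.674 × 10⁻¹¹) × (7.986 × 10²⁷) × (1.893 × 10⁶) / (5.867 × 10⁹)³
   = 1.998 × 10⁻⁵ m/s²

1.998 × 10⁻⁵ m/s²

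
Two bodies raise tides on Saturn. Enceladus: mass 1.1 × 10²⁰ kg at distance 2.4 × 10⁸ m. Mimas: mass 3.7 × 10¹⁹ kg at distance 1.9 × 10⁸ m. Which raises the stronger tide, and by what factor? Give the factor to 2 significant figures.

Tidal acceleration ∝ M/d³, so compare M/d³ for each.
Enceladus: (1.1 × 10²⁰) / (2.4 × 10⁸)³ = 7.957 × 10⁻⁶
Mimas: (3.7 × 10¹⁹) / (1.9 × 10⁸)³ = 5.394 × 10⁻⁶
Ratio (larger/smaller) = 1.5

Enceladus, by a factor of ≈ 1.5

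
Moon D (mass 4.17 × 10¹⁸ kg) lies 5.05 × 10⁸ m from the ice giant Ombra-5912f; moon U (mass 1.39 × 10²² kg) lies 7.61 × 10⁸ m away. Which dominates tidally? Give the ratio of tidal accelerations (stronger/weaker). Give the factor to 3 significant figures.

Moon U, by a factor of ≈ 974

Tidal acceleration ∝ M/d³, so compare M/d³ for each.
Moon D: (4.17 × 10¹⁸) / (5.05 × 10⁸)³ = 3.238 × 10⁻⁸
Moon U: (1.39 × 10²²) / (7.61 × 10⁸)³ = 3.154 × 10⁻⁵
Ratio (larger/smaller) = 974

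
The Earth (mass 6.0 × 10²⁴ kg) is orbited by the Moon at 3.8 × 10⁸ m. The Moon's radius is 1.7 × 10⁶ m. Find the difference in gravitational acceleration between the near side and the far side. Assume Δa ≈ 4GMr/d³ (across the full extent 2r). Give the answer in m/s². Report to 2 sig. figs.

a_tidal = 4GMr/d³
        = 4 × (6.674 × 10⁻¹¹) × (6.0 × 10²⁴) × (1.7 × 10⁶) / (3.8 × 10⁸)³
        = 5.0 × 10⁻⁵ m/s²

5.0 × 10⁻⁵ m/s²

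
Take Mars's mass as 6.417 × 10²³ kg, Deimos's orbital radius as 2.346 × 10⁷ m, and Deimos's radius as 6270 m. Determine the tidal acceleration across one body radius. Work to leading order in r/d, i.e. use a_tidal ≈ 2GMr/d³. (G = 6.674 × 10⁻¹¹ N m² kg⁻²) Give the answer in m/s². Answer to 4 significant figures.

The tidal stretch is the gradient of GM/d² times the body's extent r, hence the 1/d³ dependence.
Δg = 2GMr/d³
   = 2 × (6.674 × 10⁻¹¹) × (6.417 × 10²³) × (6270) / (2.346 × 10⁷)³
   = 4.159 × 10⁻⁵ m/s²

4.159 × 10⁻⁵ m/s²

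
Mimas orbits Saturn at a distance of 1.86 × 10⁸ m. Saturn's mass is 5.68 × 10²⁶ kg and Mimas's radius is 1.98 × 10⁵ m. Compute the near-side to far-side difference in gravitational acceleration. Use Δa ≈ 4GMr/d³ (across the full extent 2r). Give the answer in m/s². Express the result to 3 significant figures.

4.67 × 10⁻³ m/s²

The field gradient is 2GM/d³; across the full diameter 2r the difference is 4GMr/d³.
a_tidal = 4GMr/d³
        = 4 × (6.674 × 10⁻¹¹) × (5.68 × 10²⁶) × (1.98 × 10⁵) / (1.86 × 10⁸)³
        = 4.67 × 10⁻³ m/s²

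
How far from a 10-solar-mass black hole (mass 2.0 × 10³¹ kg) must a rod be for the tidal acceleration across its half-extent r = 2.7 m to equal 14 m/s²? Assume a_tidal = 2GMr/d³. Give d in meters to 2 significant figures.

2GMr/d³ = a_tidal  ⇒  d = (2GMr / a_tidal)^(1/3)
d = (2 × 6.674×10⁻¹¹ × (2.0 × 10³¹) × (2.7) / (14))^(1/3)
  = 8.0 × 10⁶ m

8.0 × 10⁶ m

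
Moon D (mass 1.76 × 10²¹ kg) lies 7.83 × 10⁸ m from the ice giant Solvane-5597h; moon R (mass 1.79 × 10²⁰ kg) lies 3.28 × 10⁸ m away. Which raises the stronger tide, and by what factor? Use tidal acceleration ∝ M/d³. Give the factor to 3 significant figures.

Moon R, by a factor of ≈ 1.38

The tide-raising term goes as M/d³ (the gradient of a 1/d² field).
Moon D: (1.76 × 10²¹) / (7.83 × 10⁸)³ = 3.666 × 10⁻⁶
Moon R: (1.79 × 10²⁰) / (3.28 × 10⁸)³ = 5.073 × 10⁻⁶
Ratio (larger/smaller) = 1.38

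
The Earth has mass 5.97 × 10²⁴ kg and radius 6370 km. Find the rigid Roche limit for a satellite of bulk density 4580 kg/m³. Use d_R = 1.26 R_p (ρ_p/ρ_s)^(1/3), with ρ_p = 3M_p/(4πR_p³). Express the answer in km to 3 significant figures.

ρ_p = 3M_p/(4πR_p³) = 3 × (5.97 × 10²⁴) / (4π × (6.37 × 10⁶ m)³) = 5510 kg/m³
d_R = 1.26 × 6370 km × (5510/4580)^(1/3)
    = 8540 km

8540 km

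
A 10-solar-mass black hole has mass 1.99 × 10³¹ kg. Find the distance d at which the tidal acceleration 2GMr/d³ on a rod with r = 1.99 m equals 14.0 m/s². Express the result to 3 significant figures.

7.23 × 10⁶ m

2GMr/d³ = a_tidal  ⇒  d = (2GMr / a_tidal)^(1/3)
d = (2 × 6.674×10⁻¹¹ × (1.99 × 10³¹) × (1.99) / (14.0))^(1/3)
  = 7.23 × 10⁶ m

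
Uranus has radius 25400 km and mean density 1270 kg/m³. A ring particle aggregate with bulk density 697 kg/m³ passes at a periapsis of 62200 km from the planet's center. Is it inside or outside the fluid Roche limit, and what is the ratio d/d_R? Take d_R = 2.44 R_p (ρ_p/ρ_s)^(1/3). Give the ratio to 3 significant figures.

d_R = 2.44 × (25400 km) × (1270/697)^(1/3) = 75700 km
d/d_R = (62200) / (75700) = 0.822
Since d/d_R < 1, the body is inside the Roche limit.

inside; d/d_R ≈ 0.822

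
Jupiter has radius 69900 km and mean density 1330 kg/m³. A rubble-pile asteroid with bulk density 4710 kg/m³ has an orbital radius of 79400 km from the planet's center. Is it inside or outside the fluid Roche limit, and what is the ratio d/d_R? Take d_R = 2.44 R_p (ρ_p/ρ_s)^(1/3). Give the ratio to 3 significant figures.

d_R = 2.44 × (69900 km) × (1330/4710)^(1/3) = 1.119 × 10⁵ km
d/d_R = (79400) / (1.119 × 10⁵) = 0.710
Since d/d_R < 1, the body is inside the Roche limit.

inside; d/d_R ≈ 0.710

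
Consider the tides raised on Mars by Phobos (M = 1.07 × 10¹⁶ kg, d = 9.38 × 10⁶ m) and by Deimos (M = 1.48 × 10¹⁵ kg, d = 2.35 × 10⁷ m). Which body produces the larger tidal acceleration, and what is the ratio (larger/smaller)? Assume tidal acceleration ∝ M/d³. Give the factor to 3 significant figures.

Phobos, by a factor of ≈ 114

Tidal stretch scales as M/d³; compute that for each body.
Phobos: (1.07 × 10¹⁶) / (9.38 × 10⁶)³ = 1.297 × 10⁻⁵
Deimos: (1.48 × 10¹⁵) / (2.35 × 10⁷)³ = 1.140 × 10⁻⁷
Ratio (larger/smaller) = 114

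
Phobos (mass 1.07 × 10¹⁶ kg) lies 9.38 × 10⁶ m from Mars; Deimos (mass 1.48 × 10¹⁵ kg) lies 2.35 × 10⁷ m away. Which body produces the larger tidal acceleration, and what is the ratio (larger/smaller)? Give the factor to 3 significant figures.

Phobos, by a factor of ≈ 114

Tidal stretch scales as M/d³; compute that for each body.
Phobos: (1.07 × 10¹⁶) / (9.38 × 10⁶)³ = 1.297 × 10⁻⁵
Deimos: (1.48 × 10¹⁵) / (2.35 × 10⁷)³ = 1.140 × 10⁻⁷
Ratio (larger/smaller) = 114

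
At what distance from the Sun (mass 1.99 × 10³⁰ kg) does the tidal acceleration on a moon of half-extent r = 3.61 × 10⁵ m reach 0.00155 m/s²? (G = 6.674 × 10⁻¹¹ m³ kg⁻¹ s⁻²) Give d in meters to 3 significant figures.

3.96 × 10⁹ m

2GMr/d³ = a_tidal  ⇒  d = (2GMr / a_tidal)^(1/3)
d = (2 × 6.674×10⁻¹¹ × (1.99 × 10³⁰) × (3.61 × 10⁵) / (0.00155))^(1/3)
  = 3.96 × 10⁹ m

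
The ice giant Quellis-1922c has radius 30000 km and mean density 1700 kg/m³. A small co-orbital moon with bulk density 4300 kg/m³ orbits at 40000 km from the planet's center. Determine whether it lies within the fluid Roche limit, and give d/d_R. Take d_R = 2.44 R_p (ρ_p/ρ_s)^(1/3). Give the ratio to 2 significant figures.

d_R = 2.44 × (30000 km) × (1700/4300)^(1/3) = 53720 km
d/d_R = (40000) / (53720) = 0.74
Since d/d_R < 1, the body is inside the Roche limit.

inside; d/d_R ≈ 0.74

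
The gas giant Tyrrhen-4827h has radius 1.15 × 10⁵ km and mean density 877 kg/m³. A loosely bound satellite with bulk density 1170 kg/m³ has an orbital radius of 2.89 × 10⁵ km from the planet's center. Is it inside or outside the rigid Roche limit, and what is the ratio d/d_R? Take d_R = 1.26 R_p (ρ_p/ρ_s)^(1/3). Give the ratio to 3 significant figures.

outside; d/d_R ≈ 2.20

d_R = 1.26 × (1.15 × 10⁵ km) × (877/1170)^(1/3) = 1.316 × 10⁵ km
d/d_R = (2.89 × 10⁵) / (1.316 × 10⁵) = 2.20
Since d/d_R > 1, the body is outside the Roche limit.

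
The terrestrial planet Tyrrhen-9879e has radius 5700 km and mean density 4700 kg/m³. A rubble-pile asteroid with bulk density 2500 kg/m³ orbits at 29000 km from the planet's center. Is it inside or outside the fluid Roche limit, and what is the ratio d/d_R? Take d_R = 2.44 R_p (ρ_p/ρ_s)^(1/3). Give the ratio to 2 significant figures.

d_R = 2.44 × (5700 km) × (4700/2500)^(1/3) = 17170 km
d/d_R = (29000) / (17170) = 1.7
Since d/d_R > 1, the body is outside the Roche limit.

outside; d/d_R ≈ 1.7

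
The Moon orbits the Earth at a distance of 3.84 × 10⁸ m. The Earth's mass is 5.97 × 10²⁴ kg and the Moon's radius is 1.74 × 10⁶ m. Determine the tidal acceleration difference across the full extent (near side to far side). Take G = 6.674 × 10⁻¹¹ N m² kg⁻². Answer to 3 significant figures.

Δg = 4GMr/d³
   = 4 × (6.674 × 10⁻¹¹) × (5.97 × 10²⁴) × (1.74 × 10⁶) / (3.84 × 10⁸)³
   = 4.90 × 10⁻⁵ m/s²

4.90 × 10⁻⁵ m/s²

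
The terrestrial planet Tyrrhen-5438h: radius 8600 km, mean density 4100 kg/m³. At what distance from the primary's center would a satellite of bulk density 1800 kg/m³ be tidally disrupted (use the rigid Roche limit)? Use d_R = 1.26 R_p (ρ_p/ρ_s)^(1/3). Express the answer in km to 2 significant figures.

14000 km

d_R = 1.26 × 8600 km × (4100/1800)^(1/3)
    = 14000 km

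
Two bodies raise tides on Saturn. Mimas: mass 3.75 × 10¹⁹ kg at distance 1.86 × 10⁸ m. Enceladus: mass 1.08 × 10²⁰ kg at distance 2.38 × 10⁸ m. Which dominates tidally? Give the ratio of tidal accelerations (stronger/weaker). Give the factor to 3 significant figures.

Enceladus, by a factor of ≈ 1.37

Tidal acceleration ∝ M/d³, so compare M/d³ for each.
Mimas: (3.75 × 10¹⁹) / (1.86 × 10⁸)³ = 5.828 × 10⁻⁶
Enceladus: (1.08 × 10²⁰) / (2.38 × 10⁸)³ = 8.011 × 10⁻⁶
Ratio (larger/smaller) = 1.37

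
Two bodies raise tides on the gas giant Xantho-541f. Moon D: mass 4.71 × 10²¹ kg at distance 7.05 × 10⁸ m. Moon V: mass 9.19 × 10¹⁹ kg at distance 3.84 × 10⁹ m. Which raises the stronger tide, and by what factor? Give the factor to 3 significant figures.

Compare M/d³ for the two perturbers:
Moon D: (4.71 × 10²¹) / (7.05 × 10⁸)³ = 1.344 × 10⁻⁵
Moon V: (9.19 × 10¹⁹) / (3.84 × 10⁹)³ = 1.623 × 10⁻⁹
Ratio (larger/smaller) = 8280

Moon D, by a factor of ≈ 8280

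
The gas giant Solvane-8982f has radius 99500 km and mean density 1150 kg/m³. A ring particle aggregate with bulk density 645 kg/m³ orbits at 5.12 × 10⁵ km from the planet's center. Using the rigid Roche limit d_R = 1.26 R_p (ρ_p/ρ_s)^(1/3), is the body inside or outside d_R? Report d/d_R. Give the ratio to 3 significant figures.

d_R = 1.26 × (99500 km) × (1150/645)^(1/3) = 1.520 × 10⁵ km
d/d_R = (5.12 × 10⁵) / (1.520 × 10⁵) = 3.37
Since d/d_R > 1, the body is outside the Roche limit.

outside; d/d_R ≈ 3.37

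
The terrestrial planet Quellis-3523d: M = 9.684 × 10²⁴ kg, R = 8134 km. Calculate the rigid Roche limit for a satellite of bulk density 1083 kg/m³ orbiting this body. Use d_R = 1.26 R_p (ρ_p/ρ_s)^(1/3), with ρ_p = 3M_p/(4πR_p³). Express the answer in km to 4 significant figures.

16220 km

ρ_p = 3M_p/(4πR_p³) = 3 × (9.684 × 10²⁴) / (4π × (8.134 × 10⁶ m)³) = 4296 kg/m³
d_R = 1.26 × 8134 km × (4296/1083)^(1/3)
    = 16220 km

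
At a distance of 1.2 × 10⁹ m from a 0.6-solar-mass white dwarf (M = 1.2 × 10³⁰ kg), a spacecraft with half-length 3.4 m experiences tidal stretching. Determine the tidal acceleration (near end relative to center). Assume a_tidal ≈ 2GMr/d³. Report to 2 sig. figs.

The tidal stretch is the gradient of GM/d² times the body's extent r, hence the 1/d³ dependence.
Δg = 2GMr/d³
   = 2 × (6.674 × 10⁻¹¹) × (1.2 × 10³⁰) × (3.4) / (1.2 × 10⁹)³
   = 3.2 × 10⁻⁷ m/s²

3.2 × 10⁻⁷ m/s²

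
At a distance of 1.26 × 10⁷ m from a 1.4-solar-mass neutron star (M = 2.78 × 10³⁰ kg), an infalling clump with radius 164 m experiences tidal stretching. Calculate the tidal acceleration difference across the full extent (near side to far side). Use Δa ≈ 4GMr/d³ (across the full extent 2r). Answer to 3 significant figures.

6.08 × 10¹ m/s²

Near-to-far spans 2r, so the tidal difference is twice the near-to-center value: 4GMr/d³.
a_tidal = 4GMr/d³
        = 4 × (6.674 × 10⁻¹¹) × (2.78 × 10³⁰) × (164) / (1.26 × 10⁷)³
        = 6.08 × 10¹ m/s²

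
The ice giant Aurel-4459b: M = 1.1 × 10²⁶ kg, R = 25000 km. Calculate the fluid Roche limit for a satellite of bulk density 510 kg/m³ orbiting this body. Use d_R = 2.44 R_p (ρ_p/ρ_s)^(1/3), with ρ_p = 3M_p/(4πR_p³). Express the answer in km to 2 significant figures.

91000 km

ρ_p = 3M_p/(4πR_p³) = 3 × (1.1 × 10²⁶) / (4π × (2.5 × 10⁷ m)³) = 1700 kg/m³
d_R = 2.44 × 25000 km × (1700/510)^(1/3)
    = 91000 km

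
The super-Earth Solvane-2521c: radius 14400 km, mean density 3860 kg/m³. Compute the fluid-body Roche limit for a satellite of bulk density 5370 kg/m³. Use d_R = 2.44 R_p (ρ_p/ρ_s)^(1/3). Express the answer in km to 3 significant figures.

d_R = 2.44 × 14400 km × (3860/5370)^(1/3)
    = 31500 km

31500 km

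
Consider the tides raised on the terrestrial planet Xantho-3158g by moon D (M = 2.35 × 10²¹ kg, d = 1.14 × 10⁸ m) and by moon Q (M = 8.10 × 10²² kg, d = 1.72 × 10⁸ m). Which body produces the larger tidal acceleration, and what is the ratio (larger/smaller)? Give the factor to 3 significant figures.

Compare M/d³ for the two perturbers:
Moon D: (2.35 × 10²¹) / (1.14 × 10⁸)³ = 1.586 × 10⁻³
Moon Q: (8.10 × 10²²) / (1.72 × 10⁸)³ = 1.592 × 10⁻²
Ratio (larger/smaller) = 10.0

Moon Q, by a factor of ≈ 10.0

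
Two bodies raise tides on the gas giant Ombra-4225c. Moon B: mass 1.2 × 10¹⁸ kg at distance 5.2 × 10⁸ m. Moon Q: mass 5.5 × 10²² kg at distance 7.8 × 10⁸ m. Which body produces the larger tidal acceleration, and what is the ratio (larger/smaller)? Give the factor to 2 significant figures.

Tidal stretch scales as M/d³; compute that for each body.
Moon B: (1.2 × 10¹⁸) / (5.2 × 10⁸)³ = 8.534 × 10⁻⁹
Moon Q: (5.5 × 10²²) / (7.8 × 10⁸)³ = 1.159 × 10⁻⁴
Ratio (larger/smaller) = 14000

Moon Q, by a factor of ≈ 14000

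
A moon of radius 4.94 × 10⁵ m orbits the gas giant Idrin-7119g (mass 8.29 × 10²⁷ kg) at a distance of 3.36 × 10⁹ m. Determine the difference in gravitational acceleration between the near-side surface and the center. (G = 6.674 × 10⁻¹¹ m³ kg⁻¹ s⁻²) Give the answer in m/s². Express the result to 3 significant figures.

Δg = 2GMr/d³
   = 2 × (6.674 × 10⁻¹¹) × (8.29 × 10²⁷) × (4.94 × 10⁵) / (3.36 × 10⁹)³
   = 1.44 × 10⁻⁵ m/s²

1.44 × 10⁻⁵ m/s²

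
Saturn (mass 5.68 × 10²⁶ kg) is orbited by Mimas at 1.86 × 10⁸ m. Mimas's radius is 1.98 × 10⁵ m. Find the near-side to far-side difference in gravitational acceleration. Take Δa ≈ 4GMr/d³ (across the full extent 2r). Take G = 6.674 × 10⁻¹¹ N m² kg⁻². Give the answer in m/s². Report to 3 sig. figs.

The field gradient is 2GM/d³; across the full diameter 2r the difference is 4GMr/d³.
a_tidal = 4GMr/d³
        = 4 × (6.674 × 10⁻¹¹) × (5.68 × 10²⁶) × (1.98 × 10⁵) / (1.86 × 10⁸)³
        = 4.67 × 10⁻³ m/s²

4.67 × 10⁻³ m/s²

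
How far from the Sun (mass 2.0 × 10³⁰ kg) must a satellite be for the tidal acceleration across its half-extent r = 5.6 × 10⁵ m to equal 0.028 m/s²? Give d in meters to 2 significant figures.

1.7 × 10⁹ m

2GMr/d³ = a_tidal  ⇒  d = (2GMr / a_tidal)^(1/3)
d = (2 × 6.674×10⁻¹¹ × (2.0 × 10³⁰) × (5.6 × 10⁵) / (0.028))^(1/3)
  = 1.7 × 10⁹ m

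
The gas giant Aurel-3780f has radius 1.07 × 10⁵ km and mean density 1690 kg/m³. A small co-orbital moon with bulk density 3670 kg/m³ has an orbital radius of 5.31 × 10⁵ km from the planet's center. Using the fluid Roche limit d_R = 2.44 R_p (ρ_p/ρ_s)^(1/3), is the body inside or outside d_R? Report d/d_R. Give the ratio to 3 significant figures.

outside; d/d_R ≈ 2.63

d_R = 2.44 × (1.07 × 10⁵ km) × (1690/3670)^(1/3) = 2.016 × 10⁵ km
d/d_R = (5.31 × 10⁵) / (2.016 × 10⁵) = 2.63
Since d/d_R > 1, the body is outside the Roche limit.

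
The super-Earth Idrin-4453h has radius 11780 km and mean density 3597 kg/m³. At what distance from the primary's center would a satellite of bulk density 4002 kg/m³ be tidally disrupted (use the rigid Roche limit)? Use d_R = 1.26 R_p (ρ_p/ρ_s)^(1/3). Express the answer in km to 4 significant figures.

14320 km

d_R = 1.26 × 11780 km × (3597/4002)^(1/3)
    = 14320 km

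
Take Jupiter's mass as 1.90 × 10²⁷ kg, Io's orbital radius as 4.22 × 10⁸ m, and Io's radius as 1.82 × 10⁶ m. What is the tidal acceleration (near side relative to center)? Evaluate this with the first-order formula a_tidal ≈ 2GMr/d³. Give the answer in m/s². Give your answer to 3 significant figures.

6.14 × 10⁻³ m/s²

Differencing GM/(d−r)² and GM/d² to first order in r/d gives 2GMr/d³.
a_tidal = 2GMr/d³
        = 2 × (6.674 × 10⁻¹¹) × (1.90 × 10²⁷) × (1.82 × 10⁶) / (4.22 × 10⁸)³
        = 6.14 × 10⁻³ m/s²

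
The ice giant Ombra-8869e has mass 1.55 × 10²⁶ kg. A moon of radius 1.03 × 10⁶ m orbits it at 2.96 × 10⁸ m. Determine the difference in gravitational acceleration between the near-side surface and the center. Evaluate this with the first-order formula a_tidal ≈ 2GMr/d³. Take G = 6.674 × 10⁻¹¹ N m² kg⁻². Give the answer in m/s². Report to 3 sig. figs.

8.22 × 10⁻⁴ m/s²

Δg = 2GMr/d³
   = 2 × (6.674 × 10⁻¹¹) × (1.55 × 10²⁶) × (1.03 × 10⁶) / (2.96 × 10⁸)³
   = 8.22 × 10⁻⁴ m/s²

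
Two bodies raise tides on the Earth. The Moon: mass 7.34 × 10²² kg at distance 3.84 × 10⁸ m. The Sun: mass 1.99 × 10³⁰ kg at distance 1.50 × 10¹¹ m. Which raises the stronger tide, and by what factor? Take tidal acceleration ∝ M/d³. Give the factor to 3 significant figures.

The Moon, by a factor of ≈ 2.20

Tidal stretch scales as M/d³; compute that for each body.
The Moon: (7.34 × 10²²) / (3.84 × 10⁸)³ = 1.296 × 10⁻³
The Sun: (1.99 × 10³⁰) / (1.50 × 10¹¹)³ = 5.896 × 10⁻⁴
Ratio (larger/smaller) = 2.20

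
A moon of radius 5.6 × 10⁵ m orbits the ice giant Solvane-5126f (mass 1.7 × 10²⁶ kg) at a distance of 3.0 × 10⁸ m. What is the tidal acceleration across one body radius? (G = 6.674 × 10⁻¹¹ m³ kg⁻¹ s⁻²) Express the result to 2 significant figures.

The tidal stretch is the gradient of GM/d² times the body's extent r, hence the 1/d³ dependence.
Δg = 2GMr/d³
   = 2 × (6.674 × 10⁻¹¹) × (1.7 × 10²⁶) × (5.6 × 10⁵) / (3.0 × 10⁸)³
   = 4.7 × 10⁻⁴ m/s²

4.7 × 10⁻⁴ m/s²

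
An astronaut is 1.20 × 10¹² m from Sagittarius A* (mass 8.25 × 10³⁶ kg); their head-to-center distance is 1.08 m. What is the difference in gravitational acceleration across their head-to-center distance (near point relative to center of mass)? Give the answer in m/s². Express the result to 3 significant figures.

Δa = 2GMr/d³
   = 2 × (6.674 × 10⁻¹¹) × (8.25 × 10³⁶) × (1.08) / (1.20 × 10¹²)³
   = 6.88 × 10⁻¹⁰ m/s²

6.88 × 10⁻¹⁰ m/s²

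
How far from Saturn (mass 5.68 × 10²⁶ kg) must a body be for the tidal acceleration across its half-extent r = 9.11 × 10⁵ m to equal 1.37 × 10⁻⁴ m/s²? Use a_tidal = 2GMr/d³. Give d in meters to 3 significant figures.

7.96 × 10⁸ m

2GMr/d³ = a_tidal  ⇒  d = (2GMr / a_tidal)^(1/3)
d = (2 × 6.674×10⁻¹¹ × (5.68 × 10²⁶) × (9.11 × 10⁵) / (1.37 × 10⁻⁴))^(1/3)
  = 7.96 × 10⁸ m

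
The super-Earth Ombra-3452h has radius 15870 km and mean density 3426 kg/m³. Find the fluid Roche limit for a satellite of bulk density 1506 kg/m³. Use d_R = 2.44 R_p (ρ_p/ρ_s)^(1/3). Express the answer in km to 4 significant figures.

50930 km

d_R = 2.44 × 15870 km × (3426/1506)^(1/3)
    = 50930 km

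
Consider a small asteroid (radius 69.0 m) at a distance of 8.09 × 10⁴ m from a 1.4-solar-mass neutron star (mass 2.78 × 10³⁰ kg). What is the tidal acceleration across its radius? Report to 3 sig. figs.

Since r ≪ d, expand the inverse-square field across one radius to get the leading 2GMr/d³ term.
Δg = 2GMr/d³
   = 2 × (6.674 × 10⁻¹¹) × (2.78 × 10³⁰) × (69.0) / (8.09 × 10⁴)³
   = 4.84 × 10⁷ m/s²

4.84 × 10⁷ m/s²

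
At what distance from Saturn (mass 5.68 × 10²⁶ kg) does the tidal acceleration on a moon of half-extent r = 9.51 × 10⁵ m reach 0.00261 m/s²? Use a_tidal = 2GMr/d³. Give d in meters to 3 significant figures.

2GMr/d³ = a_tidal  ⇒  d = (2GMr / a_tidal)^(1/3)
d = (2 × 6.674×10⁻¹¹ × (5.68 × 10²⁶) × (9.51 × 10⁵) / (0.00261))^(1/3)
  = 3.02 × 10⁸ m

3.02 × 10⁸ m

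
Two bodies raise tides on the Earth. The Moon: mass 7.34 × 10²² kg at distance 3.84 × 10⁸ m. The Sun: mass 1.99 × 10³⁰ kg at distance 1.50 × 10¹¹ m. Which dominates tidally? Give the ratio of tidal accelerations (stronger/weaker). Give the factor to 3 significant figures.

The Moon, by a factor of ≈ 2.20

Compare M/d³ for the two perturbers:
The Moon: (7.34 × 10²²) / (3.84 × 10⁸)³ = 1.296 × 10⁻³
The Sun: (1.99 × 10³⁰) / (1.50 × 10¹¹)³ = 5.896 × 10⁻⁴
Ratio (larger/smaller) = 2.20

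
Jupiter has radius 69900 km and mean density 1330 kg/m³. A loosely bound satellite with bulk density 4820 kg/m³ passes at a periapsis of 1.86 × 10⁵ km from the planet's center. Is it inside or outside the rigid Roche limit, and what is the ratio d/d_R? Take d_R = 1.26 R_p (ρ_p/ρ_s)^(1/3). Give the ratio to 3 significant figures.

outside; d/d_R ≈ 3.24

d_R = 1.26 × (69900 km) × (1330/4820)^(1/3) = 57340 km
d/d_R = (1.86 × 10⁵) / (57340) = 3.24
Since d/d_R > 1, the body is outside the Roche limit.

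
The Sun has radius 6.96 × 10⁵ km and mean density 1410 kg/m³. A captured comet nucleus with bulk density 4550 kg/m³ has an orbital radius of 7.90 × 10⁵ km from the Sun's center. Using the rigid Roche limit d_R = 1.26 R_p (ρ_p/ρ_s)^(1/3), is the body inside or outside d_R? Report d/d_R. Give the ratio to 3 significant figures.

d_R = 1.26 × (6.96 × 10⁵ km) × (1410/4550)^(1/3) = 5.934 × 10⁵ km
d/d_R = (7.90 × 10⁵) / (5.934 × 10⁵) = 1.33
Since d/d_R > 1, the body is outside the Roche limit.

outside; d/d_R ≈ 1.33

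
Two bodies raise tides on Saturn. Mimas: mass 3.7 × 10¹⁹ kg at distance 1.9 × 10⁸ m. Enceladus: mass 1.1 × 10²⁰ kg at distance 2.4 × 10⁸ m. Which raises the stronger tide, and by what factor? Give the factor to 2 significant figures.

Enceladus, by a factor of ≈ 1.5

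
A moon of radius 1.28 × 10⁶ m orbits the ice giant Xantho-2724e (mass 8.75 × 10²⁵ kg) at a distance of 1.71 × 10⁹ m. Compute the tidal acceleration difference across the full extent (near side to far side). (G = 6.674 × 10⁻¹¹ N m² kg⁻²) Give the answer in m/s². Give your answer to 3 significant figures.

5.98 × 10⁻⁶ m/s²

Near-to-far spans 2r, so the tidal difference is twice the near-to-center value: 4GMr/d³.
a_tidal = 4GMr/d³
        = 4 × (6.674 × 10⁻¹¹) × (8.75 × 10²⁵) × (1.28 × 10⁶) / (1.71 × 10⁹)³
        = 5.98 × 10⁻⁶ m/s²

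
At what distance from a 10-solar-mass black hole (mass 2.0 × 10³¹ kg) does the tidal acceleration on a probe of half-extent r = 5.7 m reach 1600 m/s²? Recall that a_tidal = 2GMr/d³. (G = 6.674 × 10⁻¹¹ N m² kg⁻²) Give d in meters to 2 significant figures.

2GMr/d³ = a_tidal  ⇒  d = (2GMr / a_tidal)^(1/3)
d = (2 × 6.674×10⁻¹¹ × (2.0 × 10³¹) × (5.7) / (1600))^(1/3)
  = 2.1 × 10⁶ m

2.1 × 10⁶ m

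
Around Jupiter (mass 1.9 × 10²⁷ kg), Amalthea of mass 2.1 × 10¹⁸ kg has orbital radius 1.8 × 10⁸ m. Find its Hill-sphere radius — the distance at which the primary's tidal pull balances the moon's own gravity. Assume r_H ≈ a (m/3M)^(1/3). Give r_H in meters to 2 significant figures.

1.3 × 10⁵ m

r_H ≈ a (m/3M)^(1/3)
    = (1.8 × 10⁸) × (2.1 × 10¹⁸ / (3 × 1.9 × 10²⁷))^(1/3)
    = 1.3 × 10⁵ m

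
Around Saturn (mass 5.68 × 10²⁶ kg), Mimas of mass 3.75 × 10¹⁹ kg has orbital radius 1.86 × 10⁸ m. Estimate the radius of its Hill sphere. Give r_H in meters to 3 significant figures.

5.21 × 10⁵ m

r_H ≈ a (m/3M)^(1/3)
    = (1.86 × 10⁸) × (3.75 × 10¹⁹ / (3 × 5.68 × 10²⁶))^(1/3)
    = 5.21 × 10⁵ m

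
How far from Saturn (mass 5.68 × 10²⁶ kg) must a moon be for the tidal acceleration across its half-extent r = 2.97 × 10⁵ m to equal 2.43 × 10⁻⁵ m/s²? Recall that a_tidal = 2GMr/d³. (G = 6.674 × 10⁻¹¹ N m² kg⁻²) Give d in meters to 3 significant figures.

9.75 × 10⁸ m

2GMr/d³ = a_tidal  ⇒  d = (2GMr / a_tidal)^(1/3)
d = (2 × 6.674×10⁻¹¹ × (5.68 × 10²⁶) × (2.97 × 10⁵) / (2.43 × 10⁻⁵))^(1/3)
  = 9.75 × 10⁸ m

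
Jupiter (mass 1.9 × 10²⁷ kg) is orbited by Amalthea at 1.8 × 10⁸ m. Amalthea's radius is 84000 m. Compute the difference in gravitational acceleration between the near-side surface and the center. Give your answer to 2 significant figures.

3.7 × 10⁻³ m/s²

a_tidal = 2GMr/d³
        = 2 × (6.674 × 10⁻¹¹) × (1.9 × 10²⁷) × (84000) / (1.8 × 10⁸)³
        = 3.7 × 10⁻³ m/s²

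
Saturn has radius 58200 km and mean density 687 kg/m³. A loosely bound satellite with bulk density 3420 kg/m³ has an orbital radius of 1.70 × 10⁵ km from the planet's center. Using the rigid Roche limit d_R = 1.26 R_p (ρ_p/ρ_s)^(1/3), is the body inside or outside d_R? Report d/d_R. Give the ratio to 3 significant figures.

d_R = 1.26 × (58200 km) × (687/3420)^(1/3) = 42950 km
d/d_R = (1.70 × 10⁵) / (42950) = 3.96
Since d/d_R > 1, the body is outside the Roche limit.

outside; d/d_R ≈ 3.96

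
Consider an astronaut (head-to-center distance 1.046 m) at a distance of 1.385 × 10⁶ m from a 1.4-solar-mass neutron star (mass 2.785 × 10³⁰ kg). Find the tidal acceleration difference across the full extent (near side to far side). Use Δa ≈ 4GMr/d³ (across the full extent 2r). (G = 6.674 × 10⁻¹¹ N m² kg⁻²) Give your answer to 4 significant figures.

2.927 × 10² m/s²

Differencing GM/(d−r)² and GM/(d+r)² to first order in r/d gives 4GMr/d³.
Δa = 4GMr/d³
   = 4 × (6.674 × 10⁻¹¹) × (2.785 × 10³⁰) × (1.046) / (1.385 × 10⁶)³
   = 2.927 × 10² m/s²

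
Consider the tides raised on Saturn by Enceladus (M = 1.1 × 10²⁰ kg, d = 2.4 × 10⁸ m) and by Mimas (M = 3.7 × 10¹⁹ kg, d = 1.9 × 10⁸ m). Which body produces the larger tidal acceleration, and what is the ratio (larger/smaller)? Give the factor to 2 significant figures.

Tidal stretch scales as M/d³; compute that for each body.
Enceladus: (1.1 × 10²⁰) / (2.4 × 10⁸)³ = 7.957 × 10⁻⁶
Mimas: (3.7 × 10¹⁹) / (1.9 × 10⁸)³ = 5.394 × 10⁻⁶
Ratio (larger/smaller) = 1.5

Enceladus, by a factor of ≈ 1.5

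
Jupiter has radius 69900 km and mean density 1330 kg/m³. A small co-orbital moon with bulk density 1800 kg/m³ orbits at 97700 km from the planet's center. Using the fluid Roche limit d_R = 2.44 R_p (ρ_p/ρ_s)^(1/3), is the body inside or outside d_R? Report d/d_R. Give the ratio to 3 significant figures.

inside; d/d_R ≈ 0.634

d_R = 2.44 × (69900 km) × (1330/1800)^(1/3) = 1.542 × 10⁵ km
d/d_R = (97700) / (1.542 × 10⁵) = 0.634
Since d/d_R < 1, the body is inside the Roche limit.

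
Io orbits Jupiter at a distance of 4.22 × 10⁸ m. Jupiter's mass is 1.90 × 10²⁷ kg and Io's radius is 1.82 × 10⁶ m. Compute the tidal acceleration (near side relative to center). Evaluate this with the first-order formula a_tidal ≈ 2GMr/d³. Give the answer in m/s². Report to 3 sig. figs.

6.14 × 10⁻³ m/s²

Δa = 2GMr/d³
   = 2 × (6.674 × 10⁻¹¹) × (1.90 × 10²⁷) × (1.82 × 10⁶) / (4.22 × 10⁸)³
   = 6.14 × 10⁻³ m/s²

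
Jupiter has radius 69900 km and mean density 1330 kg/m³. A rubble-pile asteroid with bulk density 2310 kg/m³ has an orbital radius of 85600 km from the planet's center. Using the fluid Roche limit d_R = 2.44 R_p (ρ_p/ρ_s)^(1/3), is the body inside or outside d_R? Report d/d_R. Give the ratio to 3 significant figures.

inside; d/d_R ≈ 0.603

d_R = 2.44 × (69900 km) × (1330/2310)^(1/3) = 1.419 × 10⁵ km
d/d_R = (85600) / (1.419 × 10⁵) = 0.603
Since d/d_R < 1, the body is inside the Roche limit.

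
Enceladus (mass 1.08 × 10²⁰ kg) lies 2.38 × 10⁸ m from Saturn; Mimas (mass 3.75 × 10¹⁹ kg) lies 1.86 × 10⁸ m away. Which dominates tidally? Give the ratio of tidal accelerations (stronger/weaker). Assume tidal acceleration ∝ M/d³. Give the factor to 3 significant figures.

Enceladus, by a factor of ≈ 1.37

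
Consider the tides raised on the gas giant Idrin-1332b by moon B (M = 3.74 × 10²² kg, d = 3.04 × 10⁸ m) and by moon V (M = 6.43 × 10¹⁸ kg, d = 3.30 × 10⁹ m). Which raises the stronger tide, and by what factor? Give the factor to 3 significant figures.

Tidal stretch scales as M/d³; compute that for each body.
Moon B: (3.74 × 10²²) / (3.04 × 10⁸)³ = 1.331 × 10⁻³
Moon V: (6.43 × 10¹⁸) / (3.30 × 10⁹)³ = 1.789 × 10⁻¹⁰
Ratio (larger/smaller) = 7.44 × 10⁶

Moon B, by a factor of ≈ 7.44 × 10⁶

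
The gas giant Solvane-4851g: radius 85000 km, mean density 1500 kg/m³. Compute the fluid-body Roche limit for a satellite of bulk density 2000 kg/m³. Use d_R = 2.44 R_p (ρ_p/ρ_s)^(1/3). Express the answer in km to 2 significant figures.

1.9 × 10⁵ km

d_R = 2.44 × 85000 km × (1500/2000)^(1/3)
    = 1.9 × 10⁵ km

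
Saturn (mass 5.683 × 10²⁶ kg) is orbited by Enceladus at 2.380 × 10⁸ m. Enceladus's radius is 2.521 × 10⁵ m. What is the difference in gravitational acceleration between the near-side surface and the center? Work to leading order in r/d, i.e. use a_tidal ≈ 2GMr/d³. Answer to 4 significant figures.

1.419 × 10⁻³ m/s²

Since r ≪ d, expand the inverse-square field across one radius to get the leading 2GMr/d³ term.
a_tidal = 2GMr/d³
        = 2 × (6.674 × 10⁻¹¹) × (5.683 × 10²⁶) × (2.521 × 10⁵) / (2.380 × 10⁸)³
        = 1.419 × 10⁻³ m/s²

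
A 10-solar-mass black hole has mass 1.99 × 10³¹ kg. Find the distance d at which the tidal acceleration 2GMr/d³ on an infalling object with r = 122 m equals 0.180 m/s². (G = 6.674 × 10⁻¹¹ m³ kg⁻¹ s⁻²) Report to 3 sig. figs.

2GMr/d³ = a_tidal  ⇒  d = (2GMr / a_tidal)^(1/3)
d = (2 × 6.674×10⁻¹¹ × (1.99 × 10³¹) × (122) / (0.180))^(1/3)
  = 1.22 × 10⁸ m

1.22 × 10⁸ m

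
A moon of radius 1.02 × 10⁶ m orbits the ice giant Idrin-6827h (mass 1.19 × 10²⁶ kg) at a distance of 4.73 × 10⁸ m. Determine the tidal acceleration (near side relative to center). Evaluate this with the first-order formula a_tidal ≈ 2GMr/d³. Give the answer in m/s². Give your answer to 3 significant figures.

Δa = 2GMr/d³
   = 2 × (6.674 × 10⁻¹¹) × (1.19 × 10²⁶) × (1.02 × 10⁶) / (4.73 × 10⁸)³
   = 1.53 × 10⁻⁴ m/s²

1.53 × 10⁻⁴ m/s²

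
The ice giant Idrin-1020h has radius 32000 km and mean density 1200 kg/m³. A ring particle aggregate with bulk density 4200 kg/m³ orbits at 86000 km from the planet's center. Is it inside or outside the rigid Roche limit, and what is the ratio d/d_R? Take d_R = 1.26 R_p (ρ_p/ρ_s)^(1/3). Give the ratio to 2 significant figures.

outside; d/d_R ≈ 3.2

d_R = 1.26 × (32000 km) × (1200/4200)^(1/3) = 26560 km
d/d_R = (86000) / (26560) = 3.2
Since d/d_R > 1, the body is outside the Roche limit.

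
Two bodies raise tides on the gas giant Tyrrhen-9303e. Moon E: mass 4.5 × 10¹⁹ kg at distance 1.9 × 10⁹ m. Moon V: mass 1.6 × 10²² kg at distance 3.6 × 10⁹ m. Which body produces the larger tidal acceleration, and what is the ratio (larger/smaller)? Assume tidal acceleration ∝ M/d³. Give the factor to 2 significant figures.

Moon V, by a factor of ≈ 52

Tidal acceleration ∝ M/d³, so compare M/d³ for each.
Moon E: (4.5 × 10¹⁹) / (1.9 × 10⁹)³ = 6.561 × 10⁻⁹
Moon V: (1.6 × 10²²) / (3.6 × 10⁹)³ = 3.429 × 10⁻⁷
Ratio (larger/smaller) = 52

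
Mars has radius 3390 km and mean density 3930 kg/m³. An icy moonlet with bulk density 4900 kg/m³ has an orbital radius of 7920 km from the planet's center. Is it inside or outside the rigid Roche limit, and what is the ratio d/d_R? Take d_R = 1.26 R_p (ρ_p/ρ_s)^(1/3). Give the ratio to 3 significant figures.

d_R = 1.26 × (3390 km) × (3930/4900)^(1/3) = 3969 km
d/d_R = (7920) / (3969) = 2.00
Since d/d_R > 1, the body is outside the Roche limit.

outside; d/d_R ≈ 2.00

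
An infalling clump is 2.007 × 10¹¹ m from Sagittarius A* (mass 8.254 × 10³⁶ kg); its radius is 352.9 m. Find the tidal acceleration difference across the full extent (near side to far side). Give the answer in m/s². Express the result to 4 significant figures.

9.619 × 10⁻⁵ m/s²

The field gradient is 2GM/d³; across the full diameter 2r the difference is 4GMr/d³.
Δa = 4GMr/d³
   = 4 × (6.674 × 10⁻¹¹) × (8.254 × 10³⁶) × (352.9) / (2.007 × 10¹¹)³
   = 9.619 × 10⁻⁵ m/s²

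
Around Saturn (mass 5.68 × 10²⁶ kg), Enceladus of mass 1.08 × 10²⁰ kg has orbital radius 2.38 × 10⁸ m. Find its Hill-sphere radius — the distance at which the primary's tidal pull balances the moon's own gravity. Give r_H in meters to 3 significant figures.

r_H ≈ a (m/3M)^(1/3)
    = (2.38 × 10⁸) × (1.08 × 10²⁰ / (3 × 5.68 × 10²⁶))^(1/3)
    = 9.49 × 10⁵ m

9.49 × 10⁵ m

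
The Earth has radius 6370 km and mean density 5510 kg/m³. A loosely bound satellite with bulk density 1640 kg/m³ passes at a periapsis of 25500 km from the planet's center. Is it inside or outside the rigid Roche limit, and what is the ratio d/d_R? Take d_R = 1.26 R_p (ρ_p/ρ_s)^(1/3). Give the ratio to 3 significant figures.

outside; d/d_R ≈ 2.12

d_R = 1.26 × (6370 km) × (5510/1640)^(1/3) = 12020 km
d/d_R = (25500) / (12020) = 2.12
Since d/d_R > 1, the body is outside the Roche limit.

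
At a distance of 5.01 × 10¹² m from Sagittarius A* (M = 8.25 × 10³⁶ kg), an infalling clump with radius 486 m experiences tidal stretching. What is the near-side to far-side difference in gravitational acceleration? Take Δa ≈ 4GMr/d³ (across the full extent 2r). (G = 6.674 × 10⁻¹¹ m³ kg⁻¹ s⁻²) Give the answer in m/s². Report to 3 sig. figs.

8.51 × 10⁻⁹ m/s²

a_tidal = 4GMr/d³
        = 4 × (6.674 × 10⁻¹¹) × (8.25 × 10³⁶) × (486) / (5.01 × 10¹²)³
        = 8.51 × 10⁻⁹ m/s²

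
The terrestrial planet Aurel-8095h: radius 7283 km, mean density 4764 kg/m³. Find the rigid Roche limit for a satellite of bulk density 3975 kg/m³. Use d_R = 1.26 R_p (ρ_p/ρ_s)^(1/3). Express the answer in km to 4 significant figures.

d_R = 1.26 × 7283 km × (4764/3975)^(1/3)
    = 9747 km

9747 km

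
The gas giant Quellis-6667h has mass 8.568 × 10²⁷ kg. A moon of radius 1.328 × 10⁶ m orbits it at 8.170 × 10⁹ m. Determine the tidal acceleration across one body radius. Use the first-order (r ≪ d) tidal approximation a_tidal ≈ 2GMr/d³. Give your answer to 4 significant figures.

2.785 × 10⁻⁶ m/s²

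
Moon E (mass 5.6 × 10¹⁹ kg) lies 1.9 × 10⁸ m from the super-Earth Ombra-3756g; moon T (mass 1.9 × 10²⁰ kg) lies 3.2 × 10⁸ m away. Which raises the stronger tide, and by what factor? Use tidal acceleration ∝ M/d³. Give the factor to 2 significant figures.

Moon E, by a factor of ≈ 1.4

Compare M/d³ for the two perturbers:
Moon E: (5.6 × 10¹⁹) / (1.9 × 10⁸)³ = 8.164 × 10⁻⁶
Moon T: (1.9 × 10²⁰) / (3.2 × 10⁸)³ = 5.798 × 10⁻⁶
Ratio (larger/smaller) = 1.4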